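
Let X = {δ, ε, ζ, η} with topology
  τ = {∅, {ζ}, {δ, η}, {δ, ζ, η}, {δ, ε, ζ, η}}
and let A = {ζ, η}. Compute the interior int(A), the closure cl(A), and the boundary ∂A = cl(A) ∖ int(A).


int(A) = {ζ}, cl(A) = {δ, ε, ζ, η}, ∂A = {δ, ε, η}.

Closed sets in (X, τ) are complements of opens:
  closed(X, τ) = {∅, {ε}, {ε, ζ}, {δ, ε, η}, {δ, ε, ζ, η}}.
int(A) = ⋃ {U ∈ τ : U ⊆ A}. Opens contained in A: ∅, {ζ}.
Taking the union of these: int(A) = {ζ}.
cl(A) = ⋂ {C closed : A ⊆ C}. Closed sets containing A: {δ, ε, ζ, η}.
Intersecting these: cl(A) = {δ, ε, ζ, η}.
∂A = cl(A) ∖ int(A) = {δ, ε, ζ, η} ∖ {ζ} = {δ, ε, η}.


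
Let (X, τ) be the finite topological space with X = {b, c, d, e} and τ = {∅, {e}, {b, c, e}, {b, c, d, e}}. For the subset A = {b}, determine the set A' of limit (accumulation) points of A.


A' = {c, d}

For each x ∈ X, list the open sets U ∈ τ with x ∈ U, then check whether U ∩ (A ∖ {x}) ≠ ∅ for every such U.
  x = b: open {b, c, e} ∋ x has {b, c, e} ∩ (A ∖ {b}) = ∅, so x is NOT a limit point.
  x = c: opens ∋ x are {b, c, e}, {b, c, d, e}; each meets A ∖ {c}, so x IS a limit point.
  x = d: opens ∋ x are {b, c, d, e}; each meets A ∖ {d}, so x IS a limit point.
  x = e: open {e} ∋ x has {e} ∩ (A ∖ {e}) = ∅, so x is NOT a limit point.
Collecting: A' = {c, d}.


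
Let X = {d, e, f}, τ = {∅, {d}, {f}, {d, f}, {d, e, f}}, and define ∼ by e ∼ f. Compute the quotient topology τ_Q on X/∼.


X/∼ = {[d], [e=f]}; |τ_Q| = 3.

Equivalence classes: [d], [e=f].
Quotient map π: X → X/∼ sends d ↦ [d], e ↦ [e=f], f ↦ [e=f].
For each subset V ⊆ X/∼, compute π^{-1}(V) ⊆ X and check whether π^{-1}(V) ∈ τ. V is open in τ_Q iff π^{-1}(V) ∈ τ.
  V = {}: π^{-1}(V) = ∅ ∈ τ ✓.
  V = {[d]}: π^{-1}(V) = {d} ∈ τ ✓.
  V = {[e=f]}: π^{-1}(V) = {e, f} ∉ τ ✗.
  V = {[d], [e=f]}: π^{-1}(V) = {d, e, f} ∈ τ ✓.
Open sets in the quotient: τ_Q = {{}, {[d]}, {[d], [e=f]}} (3 elements).


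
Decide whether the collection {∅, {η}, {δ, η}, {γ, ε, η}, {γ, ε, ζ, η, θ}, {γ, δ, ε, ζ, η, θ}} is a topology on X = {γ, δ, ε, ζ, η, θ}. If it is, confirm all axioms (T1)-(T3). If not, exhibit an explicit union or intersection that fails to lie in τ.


τ is NOT a topology on X.

Axiom (T1): ∅ ∈ τ? Yes; X ∈ τ? Yes.
Axiom (T2/T3): check pairwise unions and intersections of members of τ.
Counterexample for (T2): {δ, η} ∪ {γ, ε, η} = {γ, δ, ε, η} ∉ τ. Therefore τ is NOT a topology.


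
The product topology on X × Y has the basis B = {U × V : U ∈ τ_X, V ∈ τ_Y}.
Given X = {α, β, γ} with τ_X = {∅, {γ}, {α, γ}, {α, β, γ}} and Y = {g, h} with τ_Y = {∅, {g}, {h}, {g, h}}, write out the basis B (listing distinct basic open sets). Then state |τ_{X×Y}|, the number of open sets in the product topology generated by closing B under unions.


Basis B = {∅ × ∅, {γ} × {g}, {γ} × {h}, {α, γ} × {g}, {α, γ} × {h}, {γ} × {g, h}, {α, β, γ} × {g}, {α, β, γ} × {h}, {α, γ} × {g, h}, {α, β, γ} × {g, h}}; |τ_{X×Y}| = 16.

Enumerate products U × V with U ∈ τ_X, V ∈ τ_Y (deduplicated):
  ∅ × ∅ = {} (∅)
  {γ} × {g} = {(γ,g)}
  {γ} × {h} = {(γ,h)}
  {α, γ} × {g} = {(α,g), (γ,g)}
  {α, γ} × {h} = {(α,h), (γ,h)}
  {γ} × {g, h} = {(γ,g), (γ,h)}
  {α, β, γ} × {g} = {(α,g), (β,g), (γ,g)}
  {α, β, γ} × {h} = {(α,h), (β,h), (γ,h)}
  {α, γ} × {g, h} = {(α,g), (α,h), (γ,g), (γ,h)}
  {α, β, γ} × {g, h} = {(α,g), (α,h), (β,g), (β,h), (γ,g), (γ,h)}
These 10 distinct sets form the basis B.
Close under arbitrary unions to get τ_{X×Y}; counting gives |τ_{X×Y}| = 16.


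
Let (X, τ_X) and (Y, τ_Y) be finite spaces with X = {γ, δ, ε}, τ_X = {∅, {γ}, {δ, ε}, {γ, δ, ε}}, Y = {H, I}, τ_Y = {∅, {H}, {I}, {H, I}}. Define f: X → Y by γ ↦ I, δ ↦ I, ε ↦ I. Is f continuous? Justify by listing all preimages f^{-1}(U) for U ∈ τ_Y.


f IS continuous.

Compute f^{-1}(U) for each U ∈ τ_Y:
  U = ∅: f^{-1}(U) = ∅ ∈ τ_X ✓.
  U = {H}: f^{-1}(U) = ∅ ∈ τ_X ✓.
  U = {I}: f^{-1}(U) = {γ, δ, ε} ∈ τ_X ✓.
  U = {H, I}: f^{-1}(U) = {γ, δ, ε} ∈ τ_X ✓.
Every preimage lies in τ_X, so f IS continuous.


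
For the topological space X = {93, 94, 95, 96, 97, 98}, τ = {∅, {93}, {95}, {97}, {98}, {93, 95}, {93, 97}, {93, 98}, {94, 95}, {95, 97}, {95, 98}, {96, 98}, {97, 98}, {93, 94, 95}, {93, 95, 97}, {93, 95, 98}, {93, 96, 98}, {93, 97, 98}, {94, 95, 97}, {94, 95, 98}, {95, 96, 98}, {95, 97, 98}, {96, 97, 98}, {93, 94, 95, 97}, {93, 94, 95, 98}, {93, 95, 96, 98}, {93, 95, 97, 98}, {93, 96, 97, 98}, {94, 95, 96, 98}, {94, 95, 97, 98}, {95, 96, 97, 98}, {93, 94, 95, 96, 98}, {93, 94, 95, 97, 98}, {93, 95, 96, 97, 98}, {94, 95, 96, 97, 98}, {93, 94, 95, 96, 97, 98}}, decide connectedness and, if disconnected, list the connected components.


(X, τ) is disconnected; components = [{93}, {97}, {94, 95}, {96, 98}].

Find clopen sets (U ∈ τ with X ∖ U ∈ τ):
  U = ∅, X ∖ U = {93, 94, 95, 96, 97, 98} — both open, so U is clopen.
  U = {93}, X ∖ U = {94, 95, 96, 97, 98} — both open, so U is clopen.
  U = {97}, X ∖ U = {93, 94, 95, 96, 98} — both open, so U is clopen.
  U = {93, 97}, X ∖ U = {94, 95, 96, 98} — both open, so U is clopen.
  U = {94, 95}, X ∖ U = {93, 96, 97, 98} — both open, so U is clopen.
  U = {96, 98}, X ∖ U = {93, 94, 95, 97} — both open, so U is clopen.
  U = {93, 94, 95}, X ∖ U = {96, 97, 98} — both open, so U is clopen.
  U = {93, 96, 98}, X ∖ U = {94, 95, 97} — both open, so U is clopen.
  U = {94, 95, 97}, X ∖ U = {93, 96, 98} — both open, so U is clopen.
  U = {96, 97, 98}, X ∖ U = {93, 94, 95} — both open, so U is clopen.
  U = {93, 94, 95, 97}, X ∖ U = {96, 98} — both open, so U is clopen.
  U = {93, 96, 97, 98}, X ∖ U = {94, 95} — both open, so U is clopen.
  U = {94, 95, 96, 98}, X ∖ U = {93, 97} — both open, so U is clopen.
  U = {93, 94, 95, 96, 98}, X ∖ U = {97} — both open, so U is clopen.
  U = {94, 95, 96, 97, 98}, X ∖ U = {93} — both open, so U is clopen.
  U = {93, 94, 95, 96, 97, 98}, X ∖ U = ∅ — both open, so U is clopen.
Nontrivial clopen(s) exist: e.g. {93, 96, 98}. So (X, τ) is disconnected.
Compute connected components by grouping points that agree on all clopens:
  component: {93}
  component: {97}
  component: {94, 95}
  component: {96, 98}


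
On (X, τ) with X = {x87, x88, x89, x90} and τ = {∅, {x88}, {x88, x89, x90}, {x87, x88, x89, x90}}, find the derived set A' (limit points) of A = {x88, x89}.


A' = {x87, x89, x90}

For each x ∈ X, list the open sets U ∈ τ with x ∈ U, then check whether U ∩ (A ∖ {x}) ≠ ∅ for every such U.
  x = x87: opens ∋ x are {x87, x88, x89, x90}; each meets A ∖ {x87}, so x IS a limit point.
  x = x88: open {x88} ∋ x has {x88} ∩ (A ∖ {x88}) = ∅, so x is NOT a limit point.
  x = x89: opens ∋ x are {x88, x89, x90}, {x87, x88, x89, x90}; each meets A ∖ {x89}, so x IS a limit point.
  x = x90: opens ∋ x are {x88, x89, x90}, {x87, x88, x89, x90}; each meets A ∖ {x90}, so x IS a limit point.
Collecting: A' = {x87, x89, x90}.


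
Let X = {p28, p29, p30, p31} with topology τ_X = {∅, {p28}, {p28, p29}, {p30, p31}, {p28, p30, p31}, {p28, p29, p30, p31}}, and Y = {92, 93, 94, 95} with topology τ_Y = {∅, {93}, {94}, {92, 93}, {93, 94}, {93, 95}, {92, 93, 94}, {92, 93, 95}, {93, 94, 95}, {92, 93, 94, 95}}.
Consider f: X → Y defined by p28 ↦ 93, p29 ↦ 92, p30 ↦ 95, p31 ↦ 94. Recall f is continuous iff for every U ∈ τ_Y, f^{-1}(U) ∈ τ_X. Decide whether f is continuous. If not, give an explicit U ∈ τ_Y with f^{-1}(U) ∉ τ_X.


f is NOT continuous.

Compute f^{-1}(U) for each U ∈ τ_Y:
  U = ∅: f^{-1}(U) = ∅ ∈ τ_X ✓.
  U = {93}: f^{-1}(U) = {p28} ∈ τ_X ✓.
  U = {94}: f^{-1}(U) = {p31} ∉ τ_X ✗.
  U = {92, 93}: f^{-1}(U) = {p28, p29} ∈ τ_X ✓.
  U = {93, 94}: f^{-1}(U) = {p28, p31} ∉ τ_X ✗.
  U = {93, 95}: f^{-1}(U) = {p28, p30} ∉ τ_X ✗.
  U = {92, 93, 94}: f^{-1}(U) = {p28, p29, p31} ∉ τ_X ✗.
  U = {92, 93, 95}: f^{-1}(U) = {p28, p29, p30} ∉ τ_X ✗.
  U = {93, 94, 95}: f^{-1}(U) = {p28, p30, p31} ∈ τ_X ✓.
  U = {92, 93, 94, 95}: f^{-1}(U) = {p28, p29, p30, p31} ∈ τ_X ✓.
Found U = {94} with f^{-1}(U) = {p31} not in τ_X. Therefore f is NOT continuous.


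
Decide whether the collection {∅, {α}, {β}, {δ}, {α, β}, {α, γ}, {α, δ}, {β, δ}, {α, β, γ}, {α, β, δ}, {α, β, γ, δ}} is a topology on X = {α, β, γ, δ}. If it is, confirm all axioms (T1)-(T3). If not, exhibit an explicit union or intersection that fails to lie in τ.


τ is NOT a topology on X.

Axiom (T1): ∅ ∈ τ? Yes; X ∈ τ? Yes.
Axiom (T2/T3): check pairwise unions and intersections of members of τ.
Counterexample for (T2): {δ} ∪ {α, γ} = {α, γ, δ} ∉ τ. Therefore τ is NOT a topology.


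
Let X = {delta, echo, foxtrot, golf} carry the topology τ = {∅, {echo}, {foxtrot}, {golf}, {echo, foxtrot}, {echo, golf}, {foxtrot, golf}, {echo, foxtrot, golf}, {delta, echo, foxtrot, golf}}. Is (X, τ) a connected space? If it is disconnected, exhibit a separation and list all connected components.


(X, τ) is connected.

Find clopen sets (U ∈ τ with X ∖ U ∈ τ):
  U = ∅, X ∖ U = {delta, echo, foxtrot, golf} — both open, so U is clopen.
  U = {delta, echo, foxtrot, golf}, X ∖ U = ∅ — both open, so U is clopen.
Only trivial clopens (∅ and X) exist, so (X, τ) is connected.
Compute connected components by grouping points that agree on all clopens:
  component: {delta, echo, foxtrot, golf}


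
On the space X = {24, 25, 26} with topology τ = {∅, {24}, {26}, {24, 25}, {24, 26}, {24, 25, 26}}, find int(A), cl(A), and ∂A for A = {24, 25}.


int(A) = {24, 25}, cl(A) = {24, 25}, ∂A = ∅.

Closed sets in (X, τ) are complements of opens:
  closed(X, τ) = {∅, {25}, {26}, {24, 25}, {25, 26}, {24, 25, 26}}.
int(A) = ⋃ {U ∈ τ : U ⊆ A}. Opens contained in A: ∅, {24}, {24, 25}.
Taking the union of these: int(A) = {24, 25}.
cl(A) = ⋂ {C closed : A ⊆ C}. Closed sets containing A: {24, 25}, {24, 25, 26}.
Intersecting these: cl(A) = {24, 25}.
∂A = cl(A) ∖ int(A) = {24, 25} ∖ {24, 25} = ∅.


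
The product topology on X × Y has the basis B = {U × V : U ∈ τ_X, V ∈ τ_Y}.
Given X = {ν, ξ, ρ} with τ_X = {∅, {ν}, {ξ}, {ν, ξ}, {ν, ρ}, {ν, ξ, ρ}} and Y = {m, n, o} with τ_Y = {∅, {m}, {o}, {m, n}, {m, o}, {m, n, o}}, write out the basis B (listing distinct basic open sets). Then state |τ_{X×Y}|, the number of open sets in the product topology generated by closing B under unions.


Basis B = {∅ × ∅, {ν} × {m}, {ν} × {o}, {ξ} × {m}, {ξ} × {o}, {ν} × {m, n}, {ν} × {m, o}, {ν, ξ} × {m}, {ν, ρ} × {m}, {ν, ξ} × {o}, {ν, ρ} × {o}, {ξ} × {m, n}, {ξ} × {m, o}, {ν} × {m, n, o}, {ν, ξ, ρ} × {m}, {ν, ξ, ρ} × {o}, {ξ} × {m, n, o}, {ν, ξ} × {m, n}, {ν, ρ} × {m, n}, {ν, ξ} × {m, o}, {ν, ρ} × {m, o}, {ν, ξ} × {m, n, o}, {ν, ρ} × {m, n, o}, {ν, ξ, ρ} × {m, n}, {ν, ξ, ρ} × {m, o}, {ν, ξ, ρ} × {m, n, o}}; |τ_{X×Y}| = 108.

Enumerate products U × V with U ∈ τ_X, V ∈ τ_Y (deduplicated):
  ∅ × ∅ = {} (∅)
  {ν} × {m} = {(ν,m)}
  {ν} × {o} = {(ν,o)}
  {ξ} × {m} = {(ξ,m)}
  {ξ} × {o} = {(ξ,o)}
  {ν} × {m, n} = {(ν,m), (ν,n)}
  {ν} × {m, o} = {(ν,m), (ν,o)}
  {ν, ξ} × {m} = {(ν,m), (ξ,m)}
  {ν, ρ} × {m} = {(ν,m), (ρ,m)}
  {ν, ξ} × {o} = {(ν,o), (ξ,o)}
  {ν, ρ} × {o} = {(ν,o), (ρ,o)}
  {ξ} × {m, n} = {(ξ,m), (ξ,n)}
  {ξ} × {m, o} = {(ξ,m), (ξ,o)}
  {ν} × {m, n, o} = {(ν,m), (ν,n), (ν,o)}
  {ν, ξ, ρ} × {m} = {(ν,m), (ξ,m), (ρ,m)}
  {ν, ξ, ρ} × {o} = {(ν,o), (ξ,o), (ρ,o)}
  {ξ} × {m, n, o} = {(ξ,m), (ξ,n), (ξ,o)}
  {ν, ξ} × {m, n} = {(ν,m), (ν,n), (ξ,m), (ξ,n)}
  {ν, ρ} × {m, n} = {(ν,m), (ν,n), (ρ,m), (ρ,n)}
  {ν, ξ} × {m, o} = {(ν,m), (ν,o), (ξ,m), (ξ,o)}
  {ν, ρ} × {m, o} = {(ν,m), (ν,o), (ρ,m), (ρ,o)}
  {ν, ξ} × {m, n, o} = {(ν,m), (ν,n), (ν,o), (ξ,m), (ξ,n), (ξ,o)}
  {ν, ρ} × {m, n, o} = {(ν,m), (ν,n), (ν,o), (ρ,m), (ρ,n), (ρ,o)}
  {ν, ξ, ρ} × {m, n} = {(ν,m), (ν,n), (ξ,m), (ξ,n), (ρ,m), (ρ,n)}
  {ν, ξ, ρ} × {m, o} = {(ν,m), (ν,o), (ξ,m), (ξ,o), (ρ,m), (ρ,o)}
  {ν, ξ, ρ} × {m, n, o} = {(ν,m), (ν,n), (ν,o), (ξ,m), (ξ,n), (ξ,o), (ρ,m), (ρ,n), (ρ,o)}
These 26 distinct sets form the basis B.
Close under arbitrary unions to get τ_{X×Y}; counting gives |τ_{X×Y}| = 108.


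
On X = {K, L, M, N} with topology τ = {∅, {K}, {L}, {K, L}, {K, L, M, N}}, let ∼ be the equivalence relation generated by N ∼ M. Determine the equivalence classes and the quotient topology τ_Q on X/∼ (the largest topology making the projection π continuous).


X/∼ = {[K], [L], [M=N]}; |τ_Q| = 5.

Equivalence classes: [K], [L], [M=N].
Quotient map π: X → X/∼ sends K ↦ [K], L ↦ [L], M ↦ [M=N], N ↦ [M=N].
For each subset V ⊆ X/∼, compute π^{-1}(V) ⊆ X and check whether π^{-1}(V) ∈ τ. V is open in τ_Q iff π^{-1}(V) ∈ τ.
  V = {}: π^{-1}(V) = ∅ ∈ τ ✓.
  V = {[K]}: π^{-1}(V) = {K} ∈ τ ✓.
  V = {[L]}: π^{-1}(V) = {L} ∈ τ ✓.
  V = {[K], [L]}: π^{-1}(V) = {K, L} ∈ τ ✓.
  V = {[M=N]}: π^{-1}(V) = {M, N} ∉ τ ✗.
  V = {[K], [M=N]}: π^{-1}(V) = {K, M, N} ∉ τ ✗.
  V = {[L], [M=N]}: π^{-1}(V) = {L, M, N} ∉ τ ✗.
  V = {[K], [L], [M=N]}: π^{-1}(V) = {K, L, M, N} ∈ τ ✓.
Open sets in the quotient: τ_Q = {{}, {[K]}, {[L]}, {[K], [L]}, {[K], [L], [M=N]}} (5 elements).


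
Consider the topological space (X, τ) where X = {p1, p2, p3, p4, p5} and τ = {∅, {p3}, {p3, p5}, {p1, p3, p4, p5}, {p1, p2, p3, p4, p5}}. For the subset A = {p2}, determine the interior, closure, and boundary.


int(A) = ∅, cl(A) = {p2}, ∂A = {p2}.

Closed sets in (X, τ) are complements of opens:
  closed(X, τ) = {∅, {p2}, {p1, p2, p4}, {p1, p2, p4, p5}, {p1, p2, p3, p4, p5}}.
int(A) = ⋃ {U ∈ τ : U ⊆ A}. Opens contained in A: ∅.
Taking the union of these: int(A) = ∅.
cl(A) = ⋂ {C closed : A ⊆ C}. Closed sets containing A: {p2}, {p1, p2, p4}, {p1, p2, p4, p5}, {p1, p2, p3, p4, p5}.
Intersecting these: cl(A) = {p2}.
∂A = cl(A) ∖ int(A) = {p2} ∖ ∅ = {p2}.


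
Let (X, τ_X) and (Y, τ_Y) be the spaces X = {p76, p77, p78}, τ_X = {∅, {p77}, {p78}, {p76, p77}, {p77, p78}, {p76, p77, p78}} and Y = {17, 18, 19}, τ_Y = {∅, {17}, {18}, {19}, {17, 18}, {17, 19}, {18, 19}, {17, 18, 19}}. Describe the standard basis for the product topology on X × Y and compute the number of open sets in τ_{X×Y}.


Basis B = {∅ × ∅, {p77} × {17}, {p77} × {18}, {p77} × {19}, {p78} × {17}, {p78} × {18}, {p78} × {19}, {p76, p77} × {17}, {p76, p77} × {18}, {p76, p77} × {19}, {p77} × {17, 18}, {p77} × {17, 19}, {p77, p78} × {17}, {p77} × {18, 19}, {p77, p78} × {18}, {p77, p78} × {19}, {p78} × {17, 18}, {p78} × {17, 19}, {p78} × {18, 19}, {p76, p77, p78} × {17}, {p76, p77, p78} × {18}, {p76, p77, p78} × {19}, {p77} × {17, 18, 19}, {p78} × {17, 18, 19}, {p76, p77} × {17, 18}, {p76, p77} × {17, 19}, {p76, p77} × {18, 19}, {p77, p78} × {17, 18}, {p77, p78} × {17, 19}, {p77, p78} × {18, 19}, {p76, p77} × {17, 18, 19}, {p76, p77, p78} × {17, 18}, {p76, p77, p78} × {17, 19}, {p76, p77, p78} × {18, 19}, {p77, p78} × {17, 18, 19}, {p76, p77, p78} × {17, 18, 19}}; |τ_{X×Y}| = 216.

Enumerate products U × V with U ∈ τ_X, V ∈ τ_Y (deduplicated):
  ∅ × ∅ = {} (∅)
  {p77} × {17} = {(p77,17)}
  {p77} × {18} = {(p77,18)}
  {p77} × {19} = {(p77,19)}
  {p78} × {17} = {(p78,17)}
  {p78} × {18} = {(p78,18)}
  {p78} × {19} = {(p78,19)}
  {p76, p77} × {17} = {(p76,17), (p77,17)}
  {p76, p77} × {18} = {(p76,18), (p77,18)}
  {p76, p77} × {19} = {(p76,19), (p77,19)}
  {p77} × {17, 18} = {(p77,17), (p77,18)}
  {p77} × {17, 19} = {(p77,17), (p77,19)}
  {p77, p78} × {17} = {(p77,17), (p78,17)}
  {p77} × {18, 19} = {(p77,18), (p77,19)}
  {p77, p78} × {18} = {(p77,18), (p78,18)}
  {p77, p78} × {19} = {(p77,19), (p78,19)}
  {p78} × {17, 18} = {(p78,17), (p78,18)}
  {p78} × {17, 19} = {(p78,17), (p78,19)}
  {p78} × {18, 19} = {(p78,18), (p78,19)}
  {p76, p77, p78} × {17} = {(p76,17), (p77,17), (p78,17)}
  {p76, p77, p78} × {18} = {(p76,18), (p77,18), (p78,18)}
  {p76, p77, p78} × {19} = {(p76,19), (p77,19), (p78,19)}
  {p77} × {17, 18, 19} = {(p77,17), (p77,18), (p77,19)}
  {p78} × {17, 18, 19} = {(p78,17), (p78,18), (p78,19)}
  {p76, p77} × {17, 18} = {(p76,17), (p76,18), (p77,17), (p77,18)}
  {p76, p77} × {17, 19} = {(p76,17), (p76,19), (p77,17), (p77,19)}
  {p76, p77} × {18, 19} = {(p76,18), (p76,19), (p77,18), (p77,19)}
  {p77, p78} × {17, 18} = {(p77,17), (p77,18), (p78,17), (p78,18)}
  {p77, p78} × {17, 19} = {(p77,17), (p77,19), (p78,17), (p78,19)}
  {p77, p78} × {18, 19} = {(p77,18), (p77,19), (p78,18), (p78,19)}
  {p76, p77} × {17, 18, 19} = {(p76,17), (p76,18), (p76,19), (p77,17), (p77,18), (p77,19)}
  {p76, p77, p78} × {17, 18} = {(p76,17), (p76,18), (p77,17), (p77,18), (p78,17), (p78,18)}
  {p76, p77, p78} × {17, 19} = {(p76,17), (p76,19), (p77,17), (p77,19), (p78,17), (p78,19)}
  {p76, p77, p78} × {18, 19} = {(p76,18), (p76,19), (p77,18), (p77,19), (p78,18), (p78,19)}
  {p77, p78} × {17, 18, 19} = {(p77,17), (p77,18), (p77,19), (p78,17), (p78,18), (p78,19)}
  {p76, p77, p78} × {17, 18, 19} = {(p76,17), (p76,18), (p76,19), (p77,17), (p77,18), (p77,19), (p78,17), (p78,18), (p78,19)}
These 36 distinct sets form the basis B.
Close under arbitrary unions to get τ_{X×Y}; counting gives |τ_{X×Y}| = 216.


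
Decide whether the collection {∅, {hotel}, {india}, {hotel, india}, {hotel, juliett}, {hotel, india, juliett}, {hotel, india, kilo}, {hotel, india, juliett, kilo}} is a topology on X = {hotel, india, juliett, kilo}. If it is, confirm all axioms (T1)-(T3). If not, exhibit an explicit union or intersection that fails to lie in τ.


τ IS a topology on X.

Axiom (T1): ∅ ∈ τ? Yes; X ∈ τ? Yes.
Axiom (T2/T3): check pairwise unions and intersections of members of τ.
All pairwise intersections and unions checked — each lies in τ. Therefore τ satisfies (T1), (T2), (T3): it IS a topology on X.


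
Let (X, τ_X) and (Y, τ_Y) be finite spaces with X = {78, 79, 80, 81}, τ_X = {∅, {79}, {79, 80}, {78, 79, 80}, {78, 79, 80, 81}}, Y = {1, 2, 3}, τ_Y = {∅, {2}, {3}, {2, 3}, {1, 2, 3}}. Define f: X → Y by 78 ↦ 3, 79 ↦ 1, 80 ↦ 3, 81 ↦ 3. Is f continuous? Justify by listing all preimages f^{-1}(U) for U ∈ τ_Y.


f is NOT continuous.

Compute f^{-1}(U) for each U ∈ τ_Y:
  U = ∅: f^{-1}(U) = ∅ ∈ τ_X ✓.
  U = {2}: f^{-1}(U) = ∅ ∈ τ_X ✓.
  U = {3}: f^{-1}(U) = {78, 80, 81} ∉ τ_X ✗.
  U = {2, 3}: f^{-1}(U) = {78, 80, 81} ∉ τ_X ✗.
  U = {1, 2, 3}: f^{-1}(U) = {78, 79, 80, 81} ∈ τ_X ✓.
Found U = {3} with f^{-1}(U) = {78, 80, 81} not in τ_X. Therefore f is NOT continuous.


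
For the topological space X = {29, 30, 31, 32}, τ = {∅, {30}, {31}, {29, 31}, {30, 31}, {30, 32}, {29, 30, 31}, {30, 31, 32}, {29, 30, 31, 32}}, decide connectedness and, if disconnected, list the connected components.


(X, τ) is disconnected; components = [{29, 31}, {30, 32}].

Find clopen sets (U ∈ τ with X ∖ U ∈ τ):
  U = ∅, X ∖ U = {29, 30, 31, 32} — both open, so U is clopen.
  U = {29, 31}, X ∖ U = {30, 32} — both open, so U is clopen.
  U = {30, 32}, X ∖ U = {29, 31} — both open, so U is clopen.
  U = {29, 30, 31, 32}, X ∖ U = ∅ — both open, so U is clopen.
Nontrivial clopen(s) exist: e.g. {30, 32}. So (X, τ) is disconnected.
Compute connected components by grouping points that agree on all clopens:
  component: {29, 31}
  component: {30, 32}


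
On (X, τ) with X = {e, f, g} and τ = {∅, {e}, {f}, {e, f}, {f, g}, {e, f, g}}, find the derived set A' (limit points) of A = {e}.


A' = ∅

For each x ∈ X, list the open sets U ∈ τ with x ∈ U, then check whether U ∩ (A ∖ {x}) ≠ ∅ for every such U.
  x = e: open {e} ∋ x has {e} ∩ (A ∖ {e}) = ∅, so x is NOT a limit point.
  x = f: open {f} ∋ x has {f} ∩ (A ∖ {f}) = ∅, so x is NOT a limit point.
  x = g: open {f, g} ∋ x has {f, g} ∩ (A ∖ {g}) = ∅, so x is NOT a limit point.
Collecting: A' = ∅.


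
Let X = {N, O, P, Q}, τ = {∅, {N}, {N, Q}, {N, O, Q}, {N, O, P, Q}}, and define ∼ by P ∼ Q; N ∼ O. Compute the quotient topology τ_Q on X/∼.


X/∼ = {[N=O], [P=Q]}; |τ_Q| = 2.

Equivalence classes: [N=O], [P=Q].
Quotient map π: X → X/∼ sends N ↦ [N=O], O ↦ [N=O], P ↦ [P=Q], Q ↦ [P=Q].
For each subset V ⊆ X/∼, compute π^{-1}(V) ⊆ X and check whether π^{-1}(V) ∈ τ. V is open in τ_Q iff π^{-1}(V) ∈ τ.
  V = {}: π^{-1}(V) = ∅ ∈ τ ✓.
  V = {[N=O]}: π^{-1}(V) = {N, O} ∉ τ ✗.
  V = {[P=Q]}: π^{-1}(V) = {P, Q} ∉ τ ✗.
  V = {[N=O], [P=Q]}: π^{-1}(V) = {N, O, P, Q} ∈ τ ✓.
Open sets in the quotient: τ_Q = {{}, {[N=O], [P=Q]}} (2 elements).


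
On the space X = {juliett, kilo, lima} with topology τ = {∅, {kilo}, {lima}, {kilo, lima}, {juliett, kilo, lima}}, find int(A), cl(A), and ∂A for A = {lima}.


int(A) = {lima}, cl(A) = {juliett, lima}, ∂A = {juliett}.

Closed sets in (X, τ) are complements of opens:
  closed(X, τ) = {∅, {juliett}, {juliett, kilo}, {juliett, lima}, {juliett, kilo, lima}}.
int(A) = ⋃ {U ∈ τ : U ⊆ A}. Opens contained in A: ∅, {lima}.
Taking the union of these: int(A) = {lima}.
cl(A) = ⋂ {C closed : A ⊆ C}. Closed sets containing A: {juliett, lima}, {juliett, kilo, lima}.
Intersecting these: cl(A) = {juliett, lima}.
∂A = cl(A) ∖ int(A) = {juliett, lima} ∖ {lima} = {juliett}.


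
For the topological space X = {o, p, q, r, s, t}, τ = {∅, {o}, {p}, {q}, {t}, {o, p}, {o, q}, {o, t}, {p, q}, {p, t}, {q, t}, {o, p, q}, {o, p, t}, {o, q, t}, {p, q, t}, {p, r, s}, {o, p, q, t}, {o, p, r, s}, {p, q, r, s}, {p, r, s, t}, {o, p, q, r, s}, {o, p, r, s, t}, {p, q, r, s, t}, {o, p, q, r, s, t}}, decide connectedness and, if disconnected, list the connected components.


(X, τ) is disconnected; components = [{o}, {q}, {t}, {p, r, s}].

Find clopen sets (U ∈ τ with X ∖ U ∈ τ):
  U = ∅, X ∖ U = {o, p, q, r, s, t} — both open, so U is clopen.
  U = {o}, X ∖ U = {p, q, r, s, t} — both open, so U is clopen.
  U = {q}, X ∖ U = {o, p, r, s, t} — both open, so U is clopen.
  U = {t}, X ∖ U = {o, p, q, r, s} — both open, so U is clopen.
  U = {o, q}, X ∖ U = {p, r, s, t} — both open, so U is clopen.
  U = {o, t}, X ∖ U = {p, q, r, s} — both open, so U is clopen.
  U = {q, t}, X ∖ U = {o, p, r, s} — both open, so U is clopen.
  U = {o, q, t}, X ∖ U = {p, r, s} — both open, so U is clopen.
  U = {p, r, s}, X ∖ U = {o, q, t} — both open, so U is clopen.
  U = {o, p, r, s}, X ∖ U = {q, t} — both open, so U is clopen.
  U = {p, q, r, s}, X ∖ U = {o, t} — both open, so U is clopen.
  U = {p, r, s, t}, X ∖ U = {o, q} — both open, so U is clopen.
  U = {o, p, q, r, s}, X ∖ U = {t} — both open, so U is clopen.
  U = {o, p, r, s, t}, X ∖ U = {q} — both open, so U is clopen.
  U = {p, q, r, s, t}, X ∖ U = {o} — both open, so U is clopen.
  U = {o, p, q, r, s, t}, X ∖ U = ∅ — both open, so U is clopen.
Nontrivial clopen(s) exist: e.g. {t}. So (X, τ) is disconnected.
Compute connected components by grouping points that agree on all clopens:
  component: {o}
  component: {q}
  component: {t}
  component: {p, r, s}


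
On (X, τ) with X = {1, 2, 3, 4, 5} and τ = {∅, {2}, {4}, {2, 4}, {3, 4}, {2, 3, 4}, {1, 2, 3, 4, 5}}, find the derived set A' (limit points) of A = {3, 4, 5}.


A' = {1, 3, 5}

For each x ∈ X, list the open sets U ∈ τ with x ∈ U, then check whether U ∩ (A ∖ {x}) ≠ ∅ for every such U.
  x = 1: opens ∋ x are {1, 2, 3, 4, 5}; each meets A ∖ {1}, so x IS a limit point.
  x = 2: open {2} ∋ x has {2} ∩ (A ∖ {2}) = ∅, so x is NOT a limit point.
  x = 3: opens ∋ x are {3, 4}, {2, 3, 4}, {1, 2, 3, 4, 5}; each meets A ∖ {3}, so x IS a limit point.
  x = 4: open {4} ∋ x has {4} ∩ (A ∖ {4}) = ∅, so x is NOT a limit point.
  x = 5: opens ∋ x are {1, 2, 3, 4, 5}; each meets A ∖ {5}, so x IS a limit point.
Collecting: A' = {1, 3, 5}.


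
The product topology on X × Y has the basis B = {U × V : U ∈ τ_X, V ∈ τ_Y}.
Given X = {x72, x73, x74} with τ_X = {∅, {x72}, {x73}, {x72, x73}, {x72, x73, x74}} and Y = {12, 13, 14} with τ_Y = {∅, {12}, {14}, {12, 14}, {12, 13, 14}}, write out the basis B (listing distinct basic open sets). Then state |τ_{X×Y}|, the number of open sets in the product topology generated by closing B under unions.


Basis B = {∅ × ∅, {x72} × {12}, {x72} × {14}, {x73} × {12}, {x73} × {14}, {x72} × {12, 14}, {x72, x73} × {12}, {x72, x73} × {14}, {x73} × {12, 14}, {x72} × {12, 13, 14}, {x72, x73, x74} × {12}, {x72, x73, x74} × {14}, {x73} × {12, 13, 14}, {x72, x73} × {12, 14}, {x72, x73} × {12, 13, 14}, {x72, x73, x74} × {12, 14}, {x72, x73, x74} × {12, 13, 14}}; |τ_{X×Y}| = 48.

Enumerate products U × V with U ∈ τ_X, V ∈ τ_Y (deduplicated):
  ∅ × ∅ = {} (∅)
  {x72} × {12} = {(x72,12)}
  {x72} × {14} = {(x72,14)}
  {x73} × {12} = {(x73,12)}
  {x73} × {14} = {(x73,14)}
  {x72} × {12, 14} = {(x72,12), (x72,14)}
  {x72, x73} × {12} = {(x72,12), (x73,12)}
  {x72, x73} × {14} = {(x72,14), (x73,14)}
  {x73} × {12, 14} = {(x73,12), (x73,14)}
  {x72} × {12, 13, 14} = {(x72,12), (x72,13), (x72,14)}
  {x72, x73, x74} × {12} = {(x72,12), (x73,12), (x74,12)}
  {x72, x73, x74} × {14} = {(x72,14), (x73,14), (x74,14)}
  {x73} × {12, 13, 14} = {(x73,12), (x73,13), (x73,14)}
  {x72, x73} × {12, 14} = {(x72,12), (x72,14), (x73,12), (x73,14)}
  {x72, x73} × {12, 13, 14} = {(x72,12), (x72,13), (x72,14), (x73,12), (x73,13), (x73,14)}
  {x72, x73, x74} × {12, 14} = {(x72,12), (x72,14), (x73,12), (x73,14), (x74,12), (x74,14)}
  {x72, x73, x74} × {12, 13, 14} = {(x72,12), (x72,13), (x72,14), (x73,12), (x73,13), (x73,14), (x74,12), (x74,13), (x74,14)}
These 17 distinct sets form the basis B.
Close under arbitrary unions to get τ_{X×Y}; counting gives |τ_{X×Y}| = 48.


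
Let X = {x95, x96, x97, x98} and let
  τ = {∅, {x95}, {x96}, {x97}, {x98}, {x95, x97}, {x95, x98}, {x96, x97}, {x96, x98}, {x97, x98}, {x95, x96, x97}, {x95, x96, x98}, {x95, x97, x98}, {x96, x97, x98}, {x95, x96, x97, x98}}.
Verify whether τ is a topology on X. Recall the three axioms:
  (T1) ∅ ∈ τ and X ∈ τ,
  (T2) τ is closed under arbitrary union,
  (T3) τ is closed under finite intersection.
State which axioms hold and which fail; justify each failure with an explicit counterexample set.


τ is NOT a topology on X.

Axiom (T1): ∅ ∈ τ? Yes; X ∈ τ? Yes.
Axiom (T2/T3): check pairwise unions and intersections of members of τ.
Counterexample for (T2): {x95} ∪ {x96} = {x95, x96} ∉ τ. Therefore τ is NOT a topology.


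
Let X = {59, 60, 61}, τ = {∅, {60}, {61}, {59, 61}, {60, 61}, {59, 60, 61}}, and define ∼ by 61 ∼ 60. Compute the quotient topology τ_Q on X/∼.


X/∼ = {[59], [60=61]}; |τ_Q| = 3.

Equivalence classes: [59], [60=61].
Quotient map π: X → X/∼ sends 59 ↦ [59], 60 ↦ [60=61], 61 ↦ [60=61].
For each subset V ⊆ X/∼, compute π^{-1}(V) ⊆ X and check whether π^{-1}(V) ∈ τ. V is open in τ_Q iff π^{-1}(V) ∈ τ.
  V = {}: π^{-1}(V) = ∅ ∈ τ ✓.
  V = {[59]}: π^{-1}(V) = {59} ∉ τ ✗.
  V = {[60=61]}: π^{-1}(V) = {60, 61} ∈ τ ✓.
  V = {[59], [60=61]}: π^{-1}(V) = {59, 60, 61} ∈ τ ✓.
Open sets in the quotient: τ_Q = {{}, {[60=61]}, {[59], [60=61]}} (3 elements).


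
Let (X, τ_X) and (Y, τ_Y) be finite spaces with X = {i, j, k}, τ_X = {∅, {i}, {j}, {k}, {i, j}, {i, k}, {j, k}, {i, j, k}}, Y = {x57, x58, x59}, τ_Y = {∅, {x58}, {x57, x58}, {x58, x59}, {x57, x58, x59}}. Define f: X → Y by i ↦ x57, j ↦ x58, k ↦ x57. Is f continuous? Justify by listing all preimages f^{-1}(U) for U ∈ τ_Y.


f IS continuous.

Compute f^{-1}(U) for each U ∈ τ_Y:
  U = ∅: f^{-1}(U) = ∅ ∈ τ_X ✓.
  U = {x58}: f^{-1}(U) = {j} ∈ τ_X ✓.
  U = {x57, x58}: f^{-1}(U) = {i, j, k} ∈ τ_X ✓.
  U = {x58, x59}: f^{-1}(U) = {j} ∈ τ_X ✓.
  U = {x57, x58, x59}: f^{-1}(U) = {i, j, k} ∈ τ_X ✓.
Every preimage lies in τ_X, so f IS continuous.


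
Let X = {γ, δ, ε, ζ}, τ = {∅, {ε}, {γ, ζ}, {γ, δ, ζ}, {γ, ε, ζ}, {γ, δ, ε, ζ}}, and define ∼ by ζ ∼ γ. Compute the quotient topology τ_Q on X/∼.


X/∼ = {[γ=ζ], [δ], [ε]}; |τ_Q| = 6.

Equivalence classes: [γ=ζ], [δ], [ε].
Quotient map π: X → X/∼ sends γ ↦ [γ=ζ], δ ↦ [δ], ε ↦ [ε], ζ ↦ [γ=ζ].
For each subset V ⊆ X/∼, compute π^{-1}(V) ⊆ X and check whether π^{-1}(V) ∈ τ. V is open in τ_Q iff π^{-1}(V) ∈ τ.
  V = {}: π^{-1}(V) = ∅ ∈ τ ✓.
  V = {[γ=ζ]}: π^{-1}(V) = {γ, ζ} ∈ τ ✓.
  V = {[δ]}: π^{-1}(V) = {δ} ∉ τ ✗.
  V = {[γ=ζ], [δ]}: π^{-1}(V) = {γ, δ, ζ} ∈ τ ✓.
  V = {[ε]}: π^{-1}(V) = {ε} ∈ τ ✓.
  V = {[γ=ζ], [ε]}: π^{-1}(V) = {γ, ε, ζ} ∈ τ ✓.
  V = {[δ], [ε]}: π^{-1}(V) = {δ, ε} ∉ τ ✗.
  V = {[γ=ζ], [δ], [ε]}: π^{-1}(V) = {γ, δ, ε, ζ} ∈ τ ✓.
Open sets in the quotient: τ_Q = {{}, {[γ=ζ]}, {[γ=ζ], [δ]}, {[ε]}, {[γ=ζ], [ε]}, {[γ=ζ], [δ], [ε]}} (6 elements).


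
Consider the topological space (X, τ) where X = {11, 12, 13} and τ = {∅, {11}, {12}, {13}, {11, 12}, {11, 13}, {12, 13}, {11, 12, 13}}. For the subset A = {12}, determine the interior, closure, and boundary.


int(A) = {12}, cl(A) = {12}, ∂A = ∅.

Closed sets in (X, τ) are complements of opens:
  closed(X, τ) = {∅, {11}, {12}, {13}, {11, 12}, {11, 13}, {12, 13}, {11, 12, 13}}.
int(A) = ⋃ {U ∈ τ : U ⊆ A}. Opens contained in A: ∅, {12}.
Taking the union of these: int(A) = {12}.
cl(A) = ⋂ {C closed : A ⊆ C}. Closed sets containing A: {12}, {11, 12}, {12, 13}, {11, 12, 13}.
Intersecting these: cl(A) = {12}.
∂A = cl(A) ∖ int(A) = {12} ∖ {12} = ∅.


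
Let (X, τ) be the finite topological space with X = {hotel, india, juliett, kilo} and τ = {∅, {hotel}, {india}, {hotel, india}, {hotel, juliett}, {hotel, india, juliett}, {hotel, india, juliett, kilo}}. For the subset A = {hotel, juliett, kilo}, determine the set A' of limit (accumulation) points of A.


A' = {juliett, kilo}

For each x ∈ X, list the open sets U ∈ τ with x ∈ U, then check whether U ∩ (A ∖ {x}) ≠ ∅ for every such U.
  x = hotel: open {hotel} ∋ x has {hotel} ∩ (A ∖ {hotel}) = ∅, so x is NOT a limit point.
  x = india: open {india} ∋ x has {india} ∩ (A ∖ {india}) = ∅, so x is NOT a limit point.
  x = juliett: opens ∋ x are {hotel, juliett}, {hotel, india, juliett}, {hotel, india, juliett, kilo}; each meets A ∖ {juliett}, so x IS a limit point.
  x = kilo: opens ∋ x are {hotel, india, juliett, kilo}; each meets A ∖ {kilo}, so x IS a limit point.
Collecting: A' = {juliett, kilo}.


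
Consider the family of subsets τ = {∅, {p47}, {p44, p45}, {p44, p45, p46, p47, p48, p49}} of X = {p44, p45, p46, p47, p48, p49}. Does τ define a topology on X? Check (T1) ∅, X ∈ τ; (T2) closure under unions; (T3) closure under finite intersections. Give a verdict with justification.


τ is NOT a topology on X.

Axiom (T1): ∅ ∈ τ? Yes; X ∈ τ? Yes.
Axiom (T2/T3): check pairwise unions and intersections of members of τ.
Counterexample for (T2): {p47} ∪ {p44, p45} = {p44, p45, p47} ∉ τ. Therefore τ is NOT a topology.


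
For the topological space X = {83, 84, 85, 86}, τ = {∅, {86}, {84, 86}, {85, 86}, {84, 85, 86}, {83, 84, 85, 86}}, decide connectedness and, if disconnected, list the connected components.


(X, τ) is connected.

Find clopen sets (U ∈ τ with X ∖ U ∈ τ):
  U = ∅, X ∖ U = {83, 84, 85, 86} — both open, so U is clopen.
  U = {83, 84, 85, 86}, X ∖ U = ∅ — both open, so U is clopen.
Only trivial clopens (∅ and X) exist, so (X, τ) is connected.
Compute connected components by grouping points that agree on all clopens:
  component: {83, 84, 85, 86}


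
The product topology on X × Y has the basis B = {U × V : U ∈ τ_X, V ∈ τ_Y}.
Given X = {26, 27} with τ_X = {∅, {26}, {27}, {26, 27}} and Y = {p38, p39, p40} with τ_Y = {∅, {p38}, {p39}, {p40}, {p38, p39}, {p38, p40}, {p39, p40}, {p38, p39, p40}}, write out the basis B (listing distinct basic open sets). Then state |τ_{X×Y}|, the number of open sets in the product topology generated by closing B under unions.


Basis B = {∅ × ∅, {26} × {p38}, {26} × {p39}, {26} × {p40}, {27} × {p38}, {27} × {p39}, {27} × {p40}, {26} × {p38, p39}, {26} × {p38, p40}, {26, 27} × {p38}, {26} × {p39, p40}, {26, 27} × {p39}, {26, 27} × {p40}, {27} × {p38, p39}, {27} × {p38, p40}, {27} × {p39, p40}, {26} × {p38, p39, p40}, {27} × {p38, p39, p40}, {26, 27} × {p38, p39}, {26, 27} × {p38, p40}, {26, 27} × {p39, p40}, {26, 27} × {p38, p39, p40}}; |τ_{X×Y}| = 64.

Enumerate products U × V with U ∈ τ_X, V ∈ τ_Y (deduplicated):
  ∅ × ∅ = {} (∅)
  {26} × {p38} = {(26,p38)}
  {26} × {p39} = {(26,p39)}
  {26} × {p40} = {(26,p40)}
  {27} × {p38} = {(27,p38)}
  {27} × {p39} = {(27,p39)}
  {27} × {p40} = {(27,p40)}
  {26} × {p38, p39} = {(26,p38), (26,p39)}
  {26} × {p38, p40} = {(26,p38), (26,p40)}
  {26, 27} × {p38} = {(26,p38), (27,p38)}
  {26} × {p39, p40} = {(26,p39), (26,p40)}
  {26, 27} × {p39} = {(26,p39), (27,p39)}
  {26, 27} × {p40} = {(26,p40), (27,p40)}
  {27} × {p38, p39} = {(27,p38), (27,p39)}
  {27} × {p38, p40} = {(27,p38), (27,p40)}
  {27} × {p39, p40} = {(27,p39), (27,p40)}
  {26} × {p38, p39, p40} = {(26,p38), (26,p39), (26,p40)}
  {27} × {p38, p39, p40} = {(27,p38), (27,p39), (27,p40)}
  {26, 27} × {p38, p39} = {(26,p38), (26,p39), (27,p38), (27,p39)}
  {26, 27} × {p38, p40} = {(26,p38), (26,p40), (27,p38), (27,p40)}
  {26, 27} × {p39, p40} = {(26,p39), (26,p40), (27,p39), (27,p40)}
  {26, 27} × {p38, p39, p40} = {(26,p38), (26,p39), (26,p40), (27,p38), (27,p39), (27,p40)}
These 22 distinct sets form the basis B.
Close under arbitrary unions to get τ_{X×Y}; counting gives |τ_{X×Y}| = 64.


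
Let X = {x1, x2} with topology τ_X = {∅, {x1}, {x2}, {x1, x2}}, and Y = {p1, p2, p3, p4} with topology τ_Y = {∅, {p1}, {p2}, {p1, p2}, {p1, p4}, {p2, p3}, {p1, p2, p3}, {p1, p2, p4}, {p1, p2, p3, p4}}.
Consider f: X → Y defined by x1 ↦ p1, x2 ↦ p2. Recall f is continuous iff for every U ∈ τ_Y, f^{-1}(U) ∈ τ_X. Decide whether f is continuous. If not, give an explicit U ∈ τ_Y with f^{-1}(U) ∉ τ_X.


f IS continuous.

Compute f^{-1}(U) for each U ∈ τ_Y:
  U = ∅: f^{-1}(U) = ∅ ∈ τ_X ✓.
  U = {p1}: f^{-1}(U) = {x1} ∈ τ_X ✓.
  U = {p2}: f^{-1}(U) = {x2} ∈ τ_X ✓.
  U = {p1, p2}: f^{-1}(U) = {x1, x2} ∈ τ_X ✓.
  U = {p1, p4}: f^{-1}(U) = {x1} ∈ τ_X ✓.
  U = {p2, p3}: f^{-1}(U) = {x2} ∈ τ_X ✓.
  U = {p1, p2, p3}: f^{-1}(U) = {x1, x2} ∈ τ_X ✓.
  U = {p1, p2, p4}: f^{-1}(U) = {x1, x2} ∈ τ_X ✓.
  U = {p1, p2, p3, p4}: f^{-1}(U) = {x1, x2} ∈ τ_X ✓.
Every preimage lies in τ_X, so f IS continuous.


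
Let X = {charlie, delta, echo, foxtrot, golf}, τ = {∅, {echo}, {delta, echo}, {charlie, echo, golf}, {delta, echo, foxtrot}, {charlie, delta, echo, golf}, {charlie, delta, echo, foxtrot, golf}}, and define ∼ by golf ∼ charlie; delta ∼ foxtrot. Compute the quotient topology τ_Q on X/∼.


X/∼ = {[charlie=golf], [delta=foxtrot], [echo]}; |τ_Q| = 5.

Equivalence classes: [charlie=golf], [delta=foxtrot], [echo].
Quotient map π: X → X/∼ sends charlie ↦ [charlie=golf], delta ↦ [delta=foxtrot], echo ↦ [echo], foxtrot ↦ [delta=foxtrot], golf ↦ [charlie=golf].
For each subset V ⊆ X/∼, compute π^{-1}(V) ⊆ X and check whether π^{-1}(V) ∈ τ. V is open in τ_Q iff π^{-1}(V) ∈ τ.
  V = {}: π^{-1}(V) = ∅ ∈ τ ✓.
  V = {[charlie=golf]}: π^{-1}(V) = {charlie, golf} ∉ τ ✗.
  V = {[delta=foxtrot]}: π^{-1}(V) = {delta, foxtrot} ∉ τ ✗.
  V = {[charlie=golf], [delta=foxtrot]}: π^{-1}(V) = {charlie, delta, foxtrot, golf} ∉ τ ✗.
  V = {[echo]}: π^{-1}(V) = {echo} ∈ τ ✓.
  V = {[charlie=golf], [echo]}: π^{-1}(V) = {charlie, echo, golf} ∈ τ ✓.
  V = {[delta=foxtrot], [echo]}: π^{-1}(V) = {delta, echo, foxtrot} ∈ τ ✓.
  V = {[charlie=golf], [delta=foxtrot], [echo]}: π^{-1}(V) = {charlie, delta, echo, foxtrot, golf} ∈ τ ✓.
Open sets in the quotient: τ_Q = {{}, {[echo]}, {[charlie=golf], [echo]}, {[delta=foxtrot], [echo]}, {[charlie=golf], [delta=foxtrot], [echo]}} (5 elements).


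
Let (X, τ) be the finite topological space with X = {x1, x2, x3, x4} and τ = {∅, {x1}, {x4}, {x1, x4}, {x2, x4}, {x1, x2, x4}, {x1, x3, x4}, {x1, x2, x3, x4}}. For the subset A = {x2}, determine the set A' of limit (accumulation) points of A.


A' = ∅

For each x ∈ X, list the open sets U ∈ τ with x ∈ U, then check whether U ∩ (A ∖ {x}) ≠ ∅ for every such U.
  x = x1: open {x1} ∋ x has {x1} ∩ (A ∖ {x1}) = ∅, so x is NOT a limit point.
  x = x2: open {x2, x4} ∋ x has {x2, x4} ∩ (A ∖ {x2}) = ∅, so x is NOT a limit point.
  x = x3: open {x1, x3, x4} ∋ x has {x1, x3, x4} ∩ (A ∖ {x3}) = ∅, so x is NOT a limit point.
  x = x4: open {x4} ∋ x has {x4} ∩ (A ∖ {x4}) = ∅, so x is NOT a limit point.
Collecting: A' = ∅.


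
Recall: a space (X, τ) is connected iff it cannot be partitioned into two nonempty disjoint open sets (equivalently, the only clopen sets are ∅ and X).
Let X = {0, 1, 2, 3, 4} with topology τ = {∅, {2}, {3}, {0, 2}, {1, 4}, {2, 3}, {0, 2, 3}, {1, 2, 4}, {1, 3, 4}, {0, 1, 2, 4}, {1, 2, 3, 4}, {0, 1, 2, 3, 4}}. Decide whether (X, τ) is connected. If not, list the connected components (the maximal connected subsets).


(X, τ) is disconnected; components = [{3}, {0, 2}, {1, 4}].

Find clopen sets (U ∈ τ with X ∖ U ∈ τ):
  U = ∅, X ∖ U = {0, 1, 2, 3, 4} — both open, so U is clopen.
  U = {3}, X ∖ U = {0, 1, 2, 4} — both open, so U is clopen.
  U = {0, 2}, X ∖ U = {1, 3, 4} — both open, so U is clopen.
  U = {1, 4}, X ∖ U = {0, 2, 3} — both open, so U is clopen.
  U = {0, 2, 3}, X ∖ U = {1, 4} — both open, so U is clopen.
  U = {1, 3, 4}, X ∖ U = {0, 2} — both open, so U is clopen.
  U = {0, 1, 2, 4}, X ∖ U = {3} — both open, so U is clopen.
  U = {0, 1, 2, 3, 4}, X ∖ U = ∅ — both open, so U is clopen.
Nontrivial clopen(s) exist: e.g. {1, 4}. So (X, τ) is disconnected.
Compute connected components by grouping points that agree on all clopens:
  component: {3}
  component: {0, 2}
  component: {1, 4}


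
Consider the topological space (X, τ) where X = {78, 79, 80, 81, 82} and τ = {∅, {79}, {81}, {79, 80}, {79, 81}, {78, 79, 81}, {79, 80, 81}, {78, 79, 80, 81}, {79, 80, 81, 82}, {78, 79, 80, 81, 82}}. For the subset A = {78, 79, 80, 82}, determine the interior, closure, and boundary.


int(A) = {79, 80}, cl(A) = {78, 79, 80, 82}, ∂A = {78, 82}.

Closed sets in (X, τ) are complements of opens:
  closed(X, τ) = {∅, {78}, {82}, {78, 82}, {80, 82}, {78, 80, 82}, {78, 81, 82}, {78, 79, 80, 82}, {78, 80, 81, 82}, {78, 79, 80, 81, 82}}.
int(A) = ⋃ {U ∈ τ : U ⊆ A}. Opens contained in A: ∅, {79}, {79, 80}.
Taking the union of these: int(A) = {79, 80}.
cl(A) = ⋂ {C closed : A ⊆ C}. Closed sets containing A: {78, 79, 80, 82}, {78, 79, 80, 81, 82}.
Intersecting these: cl(A) = {78, 79, 80, 82}.
∂A = cl(A) ∖ int(A) = {78, 79, 80, 82} ∖ {79, 80} = {78, 82}.


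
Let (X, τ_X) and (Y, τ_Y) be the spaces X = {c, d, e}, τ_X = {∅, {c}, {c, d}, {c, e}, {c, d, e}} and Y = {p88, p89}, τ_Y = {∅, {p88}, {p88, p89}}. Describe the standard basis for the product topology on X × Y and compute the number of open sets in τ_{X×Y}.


Basis B = {∅ × ∅, {c} × {p88}, {c} × {p88, p89}, {c, d} × {p88}, {c, e} × {p88}, {c, d, e} × {p88}, {c, d} × {p88, p89}, {c, e} × {p88, p89}, {c, d, e} × {p88, p89}}; |τ_{X×Y}| = 14.

Enumerate products U × V with U ∈ τ_X, V ∈ τ_Y (deduplicated):
  ∅ × ∅ = {} (∅)
  {c} × {p88} = {(c,p88)}
  {c} × {p88, p89} = {(c,p88), (c,p89)}
  {c, d} × {p88} = {(c,p88), (d,p88)}
  {c, e} × {p88} = {(c,p88), (e,p88)}
  {c, d, e} × {p88} = {(c,p88), (d,p88), (e,p88)}
  {c, d} × {p88, p89} = {(c,p88), (c,p89), (d,p88), (d,p89)}
  {c, e} × {p88, p89} = {(c,p88), (c,p89), (e,p88), (e,p89)}
  {c, d, e} × {p88, p89} = {(c,p88), (c,p89), (d,p88), (d,p89), (e,p88), (e,p89)}
These 9 distinct sets form the basis B.
Close under arbitrary unions to get τ_{X×Y}; counting gives |τ_{X×Y}| = 14.
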